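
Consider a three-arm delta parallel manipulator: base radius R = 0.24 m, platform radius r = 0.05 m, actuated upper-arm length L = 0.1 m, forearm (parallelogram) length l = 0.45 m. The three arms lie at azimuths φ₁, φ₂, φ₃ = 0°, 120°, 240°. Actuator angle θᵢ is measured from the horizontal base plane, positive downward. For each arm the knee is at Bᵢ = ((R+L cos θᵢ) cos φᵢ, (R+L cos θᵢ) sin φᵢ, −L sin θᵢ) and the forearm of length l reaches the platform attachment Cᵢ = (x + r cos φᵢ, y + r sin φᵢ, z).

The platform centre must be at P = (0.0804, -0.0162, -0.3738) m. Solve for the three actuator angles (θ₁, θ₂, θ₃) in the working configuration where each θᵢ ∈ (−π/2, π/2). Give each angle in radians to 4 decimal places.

rotate P by −φ1: (0.0804, -0.0162, -0.3738)
  A cos θ + B sin θ = C:  0.1096·cos θ + -0.3738·sin θ = 0.2025
  θ1 = atan2(B,A) + arccos(C/0.3895) = -0.2614
rotate P by −φ2: (-0.0542, -0.0615, -0.3738)
  e−x'=0.2442;  (l²−L²−(e−x')²−y'²−z²)/2L = -0.0533
  γ=atan2(-0.3738,0.2442)=-0.9921;  ψ=arccos(-0.1194)=1.6905;  θ2=γ+ψ≈0.6984
φ3=240.0° → target in arm frame (-0.0262, 0.0777)
  A=0.2162, B=-0.3738, C=(l²−L²−A²−y'²−z²)/(2L)=0.0000
  γ=atan2(-0.3738,0.2162)=-1.0465;  ψ=arccos(0.0000)=1.5708;  θ3=γ+ψ≈0.5243

θ₁ = -0.2614, θ₂ = 0.6984, θ₃ = 0.5243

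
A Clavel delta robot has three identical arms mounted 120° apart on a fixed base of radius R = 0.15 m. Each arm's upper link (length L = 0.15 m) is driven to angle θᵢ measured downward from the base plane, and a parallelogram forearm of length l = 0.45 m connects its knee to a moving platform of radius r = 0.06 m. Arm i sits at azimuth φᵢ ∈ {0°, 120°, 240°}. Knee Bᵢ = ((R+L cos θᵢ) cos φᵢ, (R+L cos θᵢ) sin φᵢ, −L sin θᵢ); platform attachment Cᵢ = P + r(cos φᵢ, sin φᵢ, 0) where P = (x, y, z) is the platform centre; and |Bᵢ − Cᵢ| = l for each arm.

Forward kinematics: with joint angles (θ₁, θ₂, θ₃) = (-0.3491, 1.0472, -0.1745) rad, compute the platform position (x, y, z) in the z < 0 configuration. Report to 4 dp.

(0.1336, -0.1874, -0.3460)

φ1=0.0°: virtual centre (0.2310, 0.0000, 0.0513), radius l
S2 = (0.1650·cos120.0°, 0.1650·sin120.0°, -0.1299) = (-0.0825, 0.1429, -0.1299)
φ3=240.0°: virtual centre (-0.1189, -0.2059, 0.0260), radius l
eliminate P² terms by subtracting sphere 1 from 2 and 3
plane₁₂: -0.6269x+0.2858y+-0.3624z = -0.0119
det = 0.4581;  x = 0.0099+-0.3573z,  y = -0.0198+0.4844z
sphere 1 gives Az²+Bz+C=0 with A=1.3623, B=0.0362, C=-0.1506;  B²−4AC=0.8220;  roots -0.3460, 0.3195;  negative root z = -0.3460
x = 0.1336, y = -0.1874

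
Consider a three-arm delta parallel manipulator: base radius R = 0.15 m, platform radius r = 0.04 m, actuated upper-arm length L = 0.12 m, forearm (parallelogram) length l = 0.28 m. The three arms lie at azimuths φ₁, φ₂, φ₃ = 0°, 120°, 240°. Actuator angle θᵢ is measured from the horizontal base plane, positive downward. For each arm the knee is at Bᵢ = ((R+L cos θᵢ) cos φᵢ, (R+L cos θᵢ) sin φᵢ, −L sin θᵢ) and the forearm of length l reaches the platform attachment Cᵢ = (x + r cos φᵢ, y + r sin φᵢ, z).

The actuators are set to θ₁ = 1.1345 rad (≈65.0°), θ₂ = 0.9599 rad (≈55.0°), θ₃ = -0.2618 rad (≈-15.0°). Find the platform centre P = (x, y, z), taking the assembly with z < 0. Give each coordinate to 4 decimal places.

(-0.0753, -0.0934, -0.2269)

O1 = (0.1607·cos0.0°, 0.1607·sin0.0°, -0.1088) = (0.1607, 0.0000, -0.1088)
arm 2 at φ=120.0°: e+L cos θ2 = 0.1788;  O2 = (-0.0894, 0.1549, -0.0983)
arm 3 at φ=240.0°: e+L cos θ3 = 0.2259;  O3 = (-0.1130, -0.1956, 0.0311)
|O₂|²−|O₁|² = 0.0040;  |O₃|²−|O₁|² = 0.0143
plane₁₂: -0.5003x+0.3097y+0.0209z = 0.0040
det = 0.3653;  x = -0.0164+0.2595z,  y = -0.0137+0.3516z
quadratic in z: (1.1910)z²+(0.1160)z+(-0.0350)=0, √Δ=0.4245 → z ∈ {-0.2269, 0.1295}; z = -0.2269 (taking z<0)
x = -0.0753, y = -0.0934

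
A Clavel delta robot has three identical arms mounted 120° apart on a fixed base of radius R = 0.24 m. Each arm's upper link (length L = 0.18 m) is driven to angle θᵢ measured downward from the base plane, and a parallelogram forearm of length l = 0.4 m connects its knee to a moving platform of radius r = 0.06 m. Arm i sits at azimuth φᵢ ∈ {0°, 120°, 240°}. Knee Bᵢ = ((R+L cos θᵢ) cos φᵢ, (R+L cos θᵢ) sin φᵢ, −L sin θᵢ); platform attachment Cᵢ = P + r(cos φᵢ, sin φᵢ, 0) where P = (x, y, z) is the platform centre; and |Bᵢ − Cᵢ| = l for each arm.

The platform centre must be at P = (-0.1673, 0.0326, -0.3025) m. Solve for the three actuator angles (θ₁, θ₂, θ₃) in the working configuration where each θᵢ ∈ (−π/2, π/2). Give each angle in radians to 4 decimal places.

φ1=0.0° → target in arm frame (-0.1673, 0.0326)
  e−x'=0.3473;  (l²−L²−(e−x')²−y'²−z²)/2L = -0.2377
  √(A²+B²)=0.4606;  θ1 = -0.7166+2.1132 ≈ 1.3966
arm 2 (φ=120.0°): x'=0.1119, y'=0.1286
  e−x'=0.0681;  (l²−L²−(e−x')²−y'²−z²)/2L = 0.0414
  √(A²+B²)=0.3101;  θ2 = -1.3493+1.4367 ≈ 0.0874
arm 3 (φ=240.0°): x'=0.0554, y'=-0.1612
  A cos θ + B sin θ = C:  0.1246·cos θ + -0.3025·sin θ = -0.0150
  √(A²+B²)=0.3271;  θ3 = -1.1801+1.6167 ≈ 0.4366

θ₁ = 1.3966, θ₂ = 0.0874, θ₃ = 0.4366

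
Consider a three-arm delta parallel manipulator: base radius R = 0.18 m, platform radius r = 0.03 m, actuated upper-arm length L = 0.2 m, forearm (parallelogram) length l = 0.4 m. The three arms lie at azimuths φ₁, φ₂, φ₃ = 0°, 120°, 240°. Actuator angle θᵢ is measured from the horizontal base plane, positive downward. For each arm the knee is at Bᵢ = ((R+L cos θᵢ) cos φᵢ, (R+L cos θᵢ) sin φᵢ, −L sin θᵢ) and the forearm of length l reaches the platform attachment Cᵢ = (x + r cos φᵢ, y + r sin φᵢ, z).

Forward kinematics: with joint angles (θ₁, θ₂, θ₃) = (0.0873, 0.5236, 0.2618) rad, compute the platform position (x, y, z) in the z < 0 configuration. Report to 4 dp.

(0.0350, -0.0278, -0.2633)

φ1=0.0°: virtual centre (0.3492, 0.0000, -0.0174), radius l
O2 = (0.3232·cos120.0°, 0.3232·sin120.0°, -0.1000) = (-0.1616, 0.2799, -0.1000)
φ3=240.0°: virtual centre (-0.1716, -0.2972, -0.0518), radius l
subtract pairs → two planes through P
linear system: -1.0217x+0.5598y = -0.0078−-0.1651z; -1.0417x+-0.5944y = -0.0018−-0.0687z
Cramer: x(z) = 0.0048-0.1147z;  y(z) = -0.0053+0.0856z
into |P−O₁|² = l²: 1.0205z² + 0.1130z + -0.0410 = 0;  Δ = 0.1801;  z = -0.2633 or 0.1526 → z<0 root = -0.2633
x = 0.0350, y = -0.0278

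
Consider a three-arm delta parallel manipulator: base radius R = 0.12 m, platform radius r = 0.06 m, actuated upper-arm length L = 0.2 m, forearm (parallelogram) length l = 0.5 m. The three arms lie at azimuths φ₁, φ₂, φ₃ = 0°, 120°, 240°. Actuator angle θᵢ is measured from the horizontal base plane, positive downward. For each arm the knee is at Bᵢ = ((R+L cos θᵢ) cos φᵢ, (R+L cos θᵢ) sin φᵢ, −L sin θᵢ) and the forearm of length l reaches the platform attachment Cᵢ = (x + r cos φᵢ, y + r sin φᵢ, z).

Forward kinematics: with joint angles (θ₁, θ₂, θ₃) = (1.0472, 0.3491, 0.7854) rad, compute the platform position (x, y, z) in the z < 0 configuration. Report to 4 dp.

arm 1 at φ=0.0°: ρ1 = 0.1600;  centre 1 = (0.1600, 0.0000, -0.1732)
φ2=120.0°: virtual centre (-0.1240, 0.2147, -0.0684), radius l
φ3=240.0°: virtual centre (-0.1007, -0.1744, -0.1414), radius l
|centre ₂|²−|centre ₁|² = 0.0106;  |centre ₃|²−|centre ₁|² = 0.0050
linear system: -0.5679x+0.4294y = 0.0106−0.2096z; -0.5214x+-0.3489y = 0.0050−0.0636z
Cramer: x(z) = -0.0138+0.2379z;  y(z) = 0.0063-0.1734z
sphere 1 gives Az²+Bz+C=0 with A=1.0867, B=0.2615, C=-0.1898;  B²−4AC=0.8932;  roots -0.5552, 0.3145;  negative root z = -0.5552
x = -0.1459, y = 0.1026

(-0.1459, 0.1026, -0.5552)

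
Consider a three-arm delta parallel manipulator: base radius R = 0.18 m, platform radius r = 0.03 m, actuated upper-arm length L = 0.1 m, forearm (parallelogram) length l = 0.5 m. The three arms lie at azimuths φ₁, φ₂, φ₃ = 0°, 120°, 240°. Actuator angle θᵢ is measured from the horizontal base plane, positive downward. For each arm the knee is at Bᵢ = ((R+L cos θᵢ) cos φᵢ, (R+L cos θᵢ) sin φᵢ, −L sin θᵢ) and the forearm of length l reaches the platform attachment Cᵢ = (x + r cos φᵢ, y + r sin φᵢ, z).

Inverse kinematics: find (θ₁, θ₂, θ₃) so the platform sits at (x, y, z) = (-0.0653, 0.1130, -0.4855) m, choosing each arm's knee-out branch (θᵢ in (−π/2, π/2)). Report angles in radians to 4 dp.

θ₁ = 0.9598, θ₂ = -0.0001, θ₃ = 0.9594

arm 1 (φ=0.0°): x'=-0.0653, y'=0.1130
  e−x'=0.2153;  (l²−L²−(e−x')²−y'²−z²)/2L = -0.2742
  γ=atan2(-0.4855,0.2153)=-1.1534;  ψ=arccos(-0.5162)=2.1132;  θ1=γ+ψ≈0.9598
rotate P by −φ2: (0.1305, 0.0001, -0.4855)
  A=0.0195, B=-0.4855, C=(l²−L²−A²−y'²−z²)/(2L)=0.0195
  θ2 = atan2(B,A) + arccos(C/0.4859) = -0.0001
rotate P by −φ3: (-0.0652, -0.1131, -0.4855)
  A cos θ + B sin θ = C:  0.2152·cos θ + -0.4855·sin θ = -0.2740
  θ3 = atan2(B,A) + arccos(C/0.5311) = 0.9594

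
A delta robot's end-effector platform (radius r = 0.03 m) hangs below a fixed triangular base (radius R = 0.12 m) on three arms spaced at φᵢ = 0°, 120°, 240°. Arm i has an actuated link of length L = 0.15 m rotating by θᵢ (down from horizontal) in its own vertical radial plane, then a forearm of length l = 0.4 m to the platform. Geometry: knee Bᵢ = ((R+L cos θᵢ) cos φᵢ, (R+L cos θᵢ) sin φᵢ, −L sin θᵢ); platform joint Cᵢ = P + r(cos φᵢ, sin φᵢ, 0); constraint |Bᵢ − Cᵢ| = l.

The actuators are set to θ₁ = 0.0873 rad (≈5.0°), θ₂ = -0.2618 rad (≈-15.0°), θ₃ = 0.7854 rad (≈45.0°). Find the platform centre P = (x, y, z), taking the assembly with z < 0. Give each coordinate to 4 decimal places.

arm 1 at φ=0.0°: (R−r)+L cos θ1 = 0.2394;  S1 = (0.2394, 0.0000, -0.0131)
arm 2 at φ=120.0°: (R−r)+L cos θ2 = 0.2349;  S2 = (-0.1174, 0.2034, 0.0388)
S3 = (0.1961·cos240.0°, 0.1961·sin240.0°, -0.1061) = (-0.0980, -0.1698, -0.1061)
eliminate P² terms by subtracting sphere 1 from 2 and 3
linear system: -0.7137x+0.4068y = -0.0008−0.1038z; -0.6749x+-0.3396y = -0.0078−-0.1860z
Cramer: x(z) = 0.0067-0.0782z;  y(z) = 0.0097-0.3923z
into |P−S₁|² = l²: 1.1600z² + 0.0549z + -0.1056 = 0;  Δ = 0.4928;  z = -0.3263 or 0.2789 → z<0 root = -0.3263
x = 0.0322, y = 0.1377

(0.0322, 0.1377, -0.3263)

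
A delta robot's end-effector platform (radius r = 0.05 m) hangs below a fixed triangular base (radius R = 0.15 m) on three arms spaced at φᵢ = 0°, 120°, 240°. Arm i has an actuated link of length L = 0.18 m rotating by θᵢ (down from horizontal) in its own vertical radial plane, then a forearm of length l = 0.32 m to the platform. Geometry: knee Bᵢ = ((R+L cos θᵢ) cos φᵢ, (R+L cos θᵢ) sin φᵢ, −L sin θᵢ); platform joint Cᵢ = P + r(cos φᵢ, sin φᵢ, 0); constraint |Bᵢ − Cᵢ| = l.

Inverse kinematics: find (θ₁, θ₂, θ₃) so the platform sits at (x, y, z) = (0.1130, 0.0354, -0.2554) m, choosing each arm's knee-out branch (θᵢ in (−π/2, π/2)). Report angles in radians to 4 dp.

φ1=0.0° → target in arm frame (0.1130, 0.0354)
  e−x'=-0.0130;  (l²−L²−(e−x')²−y'²−z²)/2L = 0.0093
  θ1 = atan2(B,A) + arccos(C/0.2557) = -0.0872
arm 2 (φ=120.0°): x'=-0.0258, y'=-0.1156
  A=0.1258, B=-0.2554, C=(l²−L²−A²−y'²−z²)/(2L)=-0.0678
  θ2 = atan2(B,A) + arccos(C/0.2847) = 0.6984
arm 3 (φ=240.0°): x'=-0.0872, y'=0.0802
  A cos θ + B sin θ = C:  0.1872·cos θ + -0.2554·sin θ = -0.1019
  √(A²+B²)=0.3166;  θ3 = -0.9384+1.8984 ≈ 0.9600

θ₁ = -0.0872, θ₂ = 0.6984, θ₃ = 0.9600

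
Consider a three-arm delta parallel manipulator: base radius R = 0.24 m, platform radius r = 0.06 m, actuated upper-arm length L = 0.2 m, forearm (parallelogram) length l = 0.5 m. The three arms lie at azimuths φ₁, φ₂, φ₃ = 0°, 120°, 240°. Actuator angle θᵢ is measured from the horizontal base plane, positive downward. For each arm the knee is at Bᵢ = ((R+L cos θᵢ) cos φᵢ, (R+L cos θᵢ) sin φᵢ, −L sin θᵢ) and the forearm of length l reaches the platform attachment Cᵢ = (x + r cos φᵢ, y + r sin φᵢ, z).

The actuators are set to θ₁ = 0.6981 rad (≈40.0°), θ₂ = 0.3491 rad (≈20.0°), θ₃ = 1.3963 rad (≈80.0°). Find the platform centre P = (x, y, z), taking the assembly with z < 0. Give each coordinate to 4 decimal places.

(0.0459, 0.1871, -0.4925)

centre 1 = (0.3332·cos0.0°, 0.3332·sin0.0°, -0.1286) = (0.3332, 0.0000, -0.1286)
arm 2 at φ=120.0°: e+L cos θ2 = 0.3679;  centre 2 = (-0.1840, 0.3186, -0.0684)
arm 3 at φ=240.0°: e+L cos θ3 = 0.2147;  centre 3 = (-0.1074, -0.1860, -0.1970)
eliminate P² terms by subtracting sphere 1 from 2 and 3
linear system: -1.0344x+0.6373y = 0.0125−0.1203z; -0.8811x+-0.3719y = -0.0427−-0.1368z
Cramer: x(z) = 0.0238-0.0449z;  y(z) = 0.0583-0.2616z
sphere 1 gives Az²+Bz+C=0 with A=1.0704, B=0.2544, C=-0.1344;  B²−4AC=0.6400;  roots -0.4925, 0.2548;  negative root z = -0.4925
x = 0.0459, y = 0.1871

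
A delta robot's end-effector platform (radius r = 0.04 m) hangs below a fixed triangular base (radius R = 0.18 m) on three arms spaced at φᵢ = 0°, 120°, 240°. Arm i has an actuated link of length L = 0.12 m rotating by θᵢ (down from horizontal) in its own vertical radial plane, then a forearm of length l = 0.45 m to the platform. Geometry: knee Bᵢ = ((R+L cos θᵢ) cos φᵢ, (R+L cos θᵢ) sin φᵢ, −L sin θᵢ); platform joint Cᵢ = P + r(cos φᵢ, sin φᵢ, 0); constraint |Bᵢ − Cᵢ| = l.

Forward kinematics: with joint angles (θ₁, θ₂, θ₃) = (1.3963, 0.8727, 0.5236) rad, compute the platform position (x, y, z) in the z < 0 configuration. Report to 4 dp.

(-0.1065, -0.0440, -0.4775)

φ1=0.0°: virtual centre (0.1608, 0.0000, -0.1182), radius l
S2 = (0.2171·cos120.0°, 0.2171·sin120.0°, -0.0919) = (-0.1086, 0.1880, -0.0919)
arm 3 at φ=240.0°: ρ3 = 0.2439;  S3 = (-0.1220, -0.2112, -0.0600)
|S₂|²−|S₁|² = 0.0158;  |S₃|²−|S₁|² = 0.0233
plane₁₂: -0.5388x+0.3761y+0.0525z = 0.0158
det = 0.4403;  x = -0.0350+0.1497z,  y = -0.0082+0.0749z
into |P−S₁|² = l²: 1.0280z² + 0.1765z + -0.1501 = 0;  Δ = 0.6485;  z = -0.4775 or 0.3058 → z<0 root = -0.4775
x = -0.1065, y = -0.0440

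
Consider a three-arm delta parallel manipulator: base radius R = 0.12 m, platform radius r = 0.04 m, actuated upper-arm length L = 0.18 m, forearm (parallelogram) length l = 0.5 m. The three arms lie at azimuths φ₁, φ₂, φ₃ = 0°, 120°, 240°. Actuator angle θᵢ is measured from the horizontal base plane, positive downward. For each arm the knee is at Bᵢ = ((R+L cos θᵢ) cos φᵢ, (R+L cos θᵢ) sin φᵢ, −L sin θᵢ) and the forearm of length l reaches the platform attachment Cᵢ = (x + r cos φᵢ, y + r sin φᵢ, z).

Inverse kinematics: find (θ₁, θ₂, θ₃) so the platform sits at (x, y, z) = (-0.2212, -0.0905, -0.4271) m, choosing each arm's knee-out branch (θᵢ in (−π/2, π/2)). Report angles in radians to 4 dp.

arm 1 (φ=0.0°): x'=-0.2212, y'=-0.0905
  A cos θ + B sin θ = C:  0.3012·cos θ + -0.4271·sin θ = -0.1770
  √(A²+B²)=0.5226;  θ1 = -0.9566+1.9163 ≈ 0.9598
arm 2 (φ=120.0°): x'=0.0322, y'=0.2368
  A cos θ + B sin θ = C:  0.0478·cos θ + -0.4271·sin θ = -0.0644
  θ2 = atan2(B,A) + arccos(C/0.4298) = 0.2618
arm 3 (φ=240.0°): x'=0.1890, y'=-0.1463
  A cos θ + B sin θ = C:  -0.1090·cos θ + -0.4271·sin θ = 0.0053
  γ=atan2(-0.4271,-0.1090)=-1.8206;  ψ=arccos(0.0120)=1.5588;  θ3=γ+ψ≈-0.2618

θ₁ = 0.9598, θ₂ = 0.2618, θ₃ = -0.2618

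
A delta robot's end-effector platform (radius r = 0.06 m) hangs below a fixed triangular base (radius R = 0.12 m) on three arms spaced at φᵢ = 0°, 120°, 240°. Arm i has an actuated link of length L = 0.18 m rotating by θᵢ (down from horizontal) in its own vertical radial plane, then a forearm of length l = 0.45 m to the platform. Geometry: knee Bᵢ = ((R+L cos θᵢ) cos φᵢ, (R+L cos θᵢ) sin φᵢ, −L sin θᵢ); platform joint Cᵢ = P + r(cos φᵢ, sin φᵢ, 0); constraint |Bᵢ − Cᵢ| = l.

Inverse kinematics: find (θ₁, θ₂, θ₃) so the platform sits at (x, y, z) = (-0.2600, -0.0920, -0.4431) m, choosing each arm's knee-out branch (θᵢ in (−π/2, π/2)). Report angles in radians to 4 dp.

φ1=0.0° → target in arm frame (-0.2600, -0.0920)
  A=0.3200, B=-0.4431, C=(l²−L²−A²−y'²−z²)/(2L)=-0.3808
  √(A²+B²)=0.5466;  θ1 = -0.9453+2.3417 ≈ 1.3964
rotate P by −φ2: (0.0503, 0.2712, -0.4431)
  A cos θ + B sin θ = C:  0.0097·cos θ + -0.4431·sin θ = -0.2774
  θ2 = atan2(B,A) + arccos(C/0.4432) = 0.6981
rotate P by −φ3: (0.2097, -0.1792, -0.4431)
  A cos θ + B sin θ = C:  -0.1497·cos θ + -0.4431·sin θ = -0.2243
  √(A²+B²)=0.4677;  θ3 = -1.8966+2.0709 ≈ 0.1744

θ₁ = 1.3964, θ₂ = 0.6981, θ₃ = 0.1744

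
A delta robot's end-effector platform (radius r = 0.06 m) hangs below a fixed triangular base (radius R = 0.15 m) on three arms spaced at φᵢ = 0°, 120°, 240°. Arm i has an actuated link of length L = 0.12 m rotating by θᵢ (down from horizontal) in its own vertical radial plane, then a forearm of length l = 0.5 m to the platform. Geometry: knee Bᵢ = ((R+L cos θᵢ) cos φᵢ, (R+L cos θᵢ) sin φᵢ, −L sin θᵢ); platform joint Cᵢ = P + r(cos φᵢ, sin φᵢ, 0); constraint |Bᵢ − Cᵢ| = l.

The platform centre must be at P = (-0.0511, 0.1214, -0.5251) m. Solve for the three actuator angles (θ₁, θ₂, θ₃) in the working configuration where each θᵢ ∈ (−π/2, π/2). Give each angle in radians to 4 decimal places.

θ₁ = 0.8727, θ₂ = 0.2619, θ₃ = 0.9601

rotate P by −φ1: (-0.0511, 0.1214, -0.5251)
  A cos θ + B sin θ = C:  0.1411·cos θ + -0.5251·sin θ = -0.3116
  θ1 = atan2(B,A) + arccos(C/0.5437) = 0.8727
φ2=120.0° → target in arm frame (0.1307, -0.0164)
  A cos θ + B sin θ = C:  -0.0407·cos θ + -0.5251·sin θ = -0.1752
  θ2 = atan2(B,A) + arccos(C/0.5267) = 0.2619
φ3=240.0° → target in arm frame (-0.0796, -0.1050)
  e−x'=0.1696;  (l²−L²−(e−x')²−y'²−z²)/2L = -0.3329
  θ3 = atan2(B,A) + arccos(C/0.5518) = 0.9601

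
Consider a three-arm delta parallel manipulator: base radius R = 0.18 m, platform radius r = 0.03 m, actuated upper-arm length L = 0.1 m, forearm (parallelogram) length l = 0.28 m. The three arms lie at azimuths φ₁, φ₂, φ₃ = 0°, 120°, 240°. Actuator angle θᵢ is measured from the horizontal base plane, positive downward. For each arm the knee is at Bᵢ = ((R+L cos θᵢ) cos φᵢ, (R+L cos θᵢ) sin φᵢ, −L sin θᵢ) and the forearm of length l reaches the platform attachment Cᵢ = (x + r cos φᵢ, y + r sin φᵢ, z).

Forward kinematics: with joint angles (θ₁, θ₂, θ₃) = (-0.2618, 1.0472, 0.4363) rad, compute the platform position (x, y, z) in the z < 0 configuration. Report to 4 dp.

φ1=0.0°: virtual centre (0.2466, 0.0000, 0.0259), radius l
φ2=120.0°: virtual centre (-0.1000, 0.1732, -0.0866), radius l
arm 3 at φ=240.0°: e+L cos θ3 = 0.2406;  centre 3 = (-0.1203, -0.2084, -0.0423)
|centre ₂|²−|centre ₁|² = -0.0140;  |centre ₃|²−|centre ₁|² = -0.0018
linear system: -0.6932x+0.3464y = -0.0140−-0.2250z; -0.7338x+-0.4168y = -0.0018−-0.1363z
det = 0.5431;  x = 0.0119+-0.2596z,  y = -0.0166+0.1300z
quadratic in z: (1.0843)z²+(0.0658)z+(-0.0224)=0, √Δ=0.3183 → z ∈ {-0.1771, 0.1164}; z = -0.1771 (taking z<0)
x = 0.0578, y = -0.0396

(0.0578, -0.0396, -0.1771)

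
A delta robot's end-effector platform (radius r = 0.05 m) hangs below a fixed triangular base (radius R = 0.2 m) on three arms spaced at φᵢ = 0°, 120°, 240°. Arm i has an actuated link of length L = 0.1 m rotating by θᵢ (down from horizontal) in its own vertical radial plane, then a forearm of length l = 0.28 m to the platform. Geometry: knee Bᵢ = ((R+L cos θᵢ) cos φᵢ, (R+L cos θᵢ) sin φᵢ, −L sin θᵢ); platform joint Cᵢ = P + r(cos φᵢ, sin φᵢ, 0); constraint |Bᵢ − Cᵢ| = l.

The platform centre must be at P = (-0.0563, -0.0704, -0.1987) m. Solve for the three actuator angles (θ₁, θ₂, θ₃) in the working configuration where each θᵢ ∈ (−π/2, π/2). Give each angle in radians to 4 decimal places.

arm 1 (φ=0.0°): x'=-0.0563, y'=-0.0704
  A=0.2063, B=-0.1987, C=(l²−L²−A²−y'²−z²)/(2L)=-0.0930
  θ1 = atan2(B,A) + arccos(C/0.2864) = 1.1348
rotate P by −φ2: (-0.0328, 0.0840, -0.1987)
  A=0.1828, B=-0.1987, C=(l²−L²−A²−y'²−z²)/(2L)=-0.0578
  θ2 = atan2(B,A) + arccos(C/0.2700) = 0.9594
rotate P by −φ3: (0.0891, -0.0136, -0.1987)
  e−x'=0.0609;  (l²−L²−(e−x')²−y'²−z²)/2L = 0.1251
  γ=atan2(-0.1987,0.0609)=-1.2735;  ψ=arccos(0.6022)=0.9246;  θ3=γ+ψ≈-0.3489

θ₁ = 1.1348, θ₂ = 0.9594, θ₃ = -0.3489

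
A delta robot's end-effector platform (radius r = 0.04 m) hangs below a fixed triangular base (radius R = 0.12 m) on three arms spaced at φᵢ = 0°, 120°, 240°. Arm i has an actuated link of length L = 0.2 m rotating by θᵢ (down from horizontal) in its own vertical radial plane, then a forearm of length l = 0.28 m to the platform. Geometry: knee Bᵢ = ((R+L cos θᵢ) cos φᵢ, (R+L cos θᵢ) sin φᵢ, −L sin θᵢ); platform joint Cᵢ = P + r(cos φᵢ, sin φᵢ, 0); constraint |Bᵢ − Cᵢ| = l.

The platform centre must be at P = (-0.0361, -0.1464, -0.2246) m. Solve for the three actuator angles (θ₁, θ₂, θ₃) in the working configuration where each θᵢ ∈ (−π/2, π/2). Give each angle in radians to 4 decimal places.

rotate P by −φ1: (-0.0361, -0.1464, -0.2246)
  A=0.1161, B=-0.2246, C=(l²−L²−A²−y'²−z²)/(2L)=-0.1174
  √(A²+B²)=0.2528;  θ1 = -1.0937+2.0537 ≈ 0.9599
arm 2 (φ=120.0°): x'=-0.1087, y'=0.1045
  A cos θ + B sin θ = C:  0.1887·cos θ + -0.2246·sin θ = -0.1464
  √(A²+B²)=0.2934;  θ2 = -0.8719+2.0935 ≈ 1.2215
arm 3 (φ=240.0°): x'=0.1448, y'=0.0419
  e−x'=-0.0648;  (l²−L²−(e−x')²−y'²−z²)/2L = -0.0450
  γ=atan2(-0.2246,-0.0648)=-1.8518;  ψ=arccos(-0.1926)=1.7646;  θ3=γ+ψ≈-0.0872

θ₁ = 0.9599, θ₂ = 1.2215, θ₃ = -0.0872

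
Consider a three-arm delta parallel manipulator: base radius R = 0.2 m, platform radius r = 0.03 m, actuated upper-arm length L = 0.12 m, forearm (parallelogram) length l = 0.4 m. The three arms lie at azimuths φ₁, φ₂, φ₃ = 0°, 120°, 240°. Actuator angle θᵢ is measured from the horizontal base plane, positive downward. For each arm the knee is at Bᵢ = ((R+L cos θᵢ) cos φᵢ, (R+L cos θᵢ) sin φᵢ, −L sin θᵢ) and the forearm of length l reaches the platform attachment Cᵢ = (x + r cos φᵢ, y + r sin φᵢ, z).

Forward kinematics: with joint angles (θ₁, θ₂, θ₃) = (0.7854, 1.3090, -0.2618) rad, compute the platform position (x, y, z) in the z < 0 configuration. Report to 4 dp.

O1 = (0.2549·cos0.0°, 0.2549·sin0.0°, -0.0849) = (0.2549, 0.0000, -0.0849)
φ2=120.0°: virtual centre (-0.1005, 0.1741, -0.1159), radius l
φ3=240.0°: virtual centre (-0.1430, -0.2476, 0.0311), radius l
|O₂|²−|O₁|² = -0.0183;  |O₃|²−|O₁|² = 0.0106
linear system: -0.7108x+0.3482y = -0.0183−-0.0621z; -0.7956x+-0.4952y = 0.0106−0.2318z
Cramer: x(z) = 0.0086+0.0794z;  y(z) = -0.0351+0.3405z
into |P−O₁|² = l²: 1.1223z² + 0.1067z + -0.0909 = 0;  Δ = 0.4195;  z = -0.3361 or 0.2410 → z<0 root = -0.3361
x = -0.0181, y = -0.1495

(-0.0181, -0.1495, -0.3361)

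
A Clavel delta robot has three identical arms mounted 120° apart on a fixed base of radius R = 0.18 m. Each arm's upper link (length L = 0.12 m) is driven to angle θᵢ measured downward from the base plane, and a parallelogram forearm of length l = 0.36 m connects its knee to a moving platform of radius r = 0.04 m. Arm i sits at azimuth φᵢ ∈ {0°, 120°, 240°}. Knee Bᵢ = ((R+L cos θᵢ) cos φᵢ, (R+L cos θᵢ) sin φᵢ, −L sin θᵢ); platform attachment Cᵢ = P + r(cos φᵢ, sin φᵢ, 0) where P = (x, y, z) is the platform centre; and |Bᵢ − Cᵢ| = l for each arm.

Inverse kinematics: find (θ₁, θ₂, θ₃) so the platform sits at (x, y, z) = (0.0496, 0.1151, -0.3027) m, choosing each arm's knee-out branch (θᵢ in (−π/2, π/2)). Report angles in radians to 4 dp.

φ1=0.0° → target in arm frame (0.0496, 0.1151)
  e−x'=0.0904;  (l²−L²−(e−x')²−y'²−z²)/2L = 0.0090
  √(A²+B²)=0.3159;  θ1 = -1.2806+1.5424 ≈ 0.2618
φ2=120.0° → target in arm frame (0.0749, -0.1005)
  e−x'=0.0651;  (l²−L²−(e−x')²−y'²−z²)/2L = 0.0385
  θ2 = atan2(B,A) + arccos(C/0.3096) = 0.0874
arm 3 (φ=240.0°): x'=-0.1245, y'=-0.0146
  A cos θ + B sin θ = C:  0.2645·cos θ + -0.3027·sin θ = -0.1941
  γ=atan2(-0.3027,0.2645)=-0.8527;  ψ=arccos(-0.4829)=2.0748;  θ3=γ+ψ≈1.2221

θ₁ = 0.2618, θ₂ = 0.0874, θ₃ = 1.2221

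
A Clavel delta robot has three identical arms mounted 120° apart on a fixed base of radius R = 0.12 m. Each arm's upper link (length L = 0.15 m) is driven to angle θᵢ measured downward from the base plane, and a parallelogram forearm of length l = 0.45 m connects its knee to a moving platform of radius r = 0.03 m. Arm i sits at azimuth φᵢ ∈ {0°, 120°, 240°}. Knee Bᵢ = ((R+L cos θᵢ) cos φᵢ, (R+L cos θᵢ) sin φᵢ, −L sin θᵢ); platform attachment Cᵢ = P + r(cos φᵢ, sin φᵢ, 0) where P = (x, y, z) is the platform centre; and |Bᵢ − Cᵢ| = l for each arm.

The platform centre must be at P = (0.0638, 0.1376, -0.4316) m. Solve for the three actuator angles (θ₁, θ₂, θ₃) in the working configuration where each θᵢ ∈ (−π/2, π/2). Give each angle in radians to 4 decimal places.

θ₁ = 0.2616, θ₂ = 0.1745, θ₃ = 0.9599

arm 1 (φ=0.0°): x'=0.0638, y'=0.1376
  A=0.0262, B=-0.4316, C=(l²−L²−A²−y'²−z²)/(2L)=-0.0863
  γ=atan2(-0.4316,0.0262)=-1.5102;  ψ=arccos(-0.1997)=1.7718;  θ1=γ+ψ≈0.2616
rotate P by −φ2: (0.0873, -0.1241, -0.4316)
  A=0.0027, B=-0.4316, C=(l²−L²−A²−y'²−z²)/(2L)=-0.0723
  θ2 = atan2(B,A) + arccos(C/0.4316) = 0.1745
φ3=240.0° → target in arm frame (-0.1511, -0.0135)
  e−x'=0.2411;  (l²−L²−(e−x')²−y'²−z²)/2L = -0.2152
  √(A²+B²)=0.4944;  θ3 = -1.0614+2.0213 ≈ 0.9599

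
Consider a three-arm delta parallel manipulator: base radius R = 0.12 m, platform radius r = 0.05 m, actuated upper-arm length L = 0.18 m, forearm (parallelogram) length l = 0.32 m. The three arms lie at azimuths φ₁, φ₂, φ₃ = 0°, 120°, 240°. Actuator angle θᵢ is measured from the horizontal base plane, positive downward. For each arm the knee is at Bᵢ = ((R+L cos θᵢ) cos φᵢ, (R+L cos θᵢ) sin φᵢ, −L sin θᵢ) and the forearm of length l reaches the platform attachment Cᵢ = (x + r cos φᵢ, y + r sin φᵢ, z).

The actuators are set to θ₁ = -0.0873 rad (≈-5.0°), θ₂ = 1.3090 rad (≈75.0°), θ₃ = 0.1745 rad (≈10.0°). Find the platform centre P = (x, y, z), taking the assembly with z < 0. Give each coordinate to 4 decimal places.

arm 1 at φ=0.0°: (R−r)+L cos θ1 = 0.2493;  centre 1 = (0.2493, 0.0000, 0.0157)
φ2=120.0°: virtual centre (-0.0583, 0.1010, -0.1739), radius l
φ3=240.0°: virtual centre (-0.1236, -0.2141, -0.0313), radius l
subtract pairs → two planes through P
[-0.6152 0.2019 -0.3791]·P = -0.0186;  [-0.7459 -0.4283 -0.0939]·P = -0.0003
Cramer: x(z) = 0.0194-0.4379z;  y(z) = -0.0330+0.5434z
sphere 1 gives Az²+Bz+C=0 with A=1.4870, B=0.1341, C=-0.0482;  B²−4AC=0.3046;  roots -0.2307, 0.1405;  negative root z = -0.2307
x = 0.1204, y = -0.1584

(0.1204, -0.1584, -0.2307)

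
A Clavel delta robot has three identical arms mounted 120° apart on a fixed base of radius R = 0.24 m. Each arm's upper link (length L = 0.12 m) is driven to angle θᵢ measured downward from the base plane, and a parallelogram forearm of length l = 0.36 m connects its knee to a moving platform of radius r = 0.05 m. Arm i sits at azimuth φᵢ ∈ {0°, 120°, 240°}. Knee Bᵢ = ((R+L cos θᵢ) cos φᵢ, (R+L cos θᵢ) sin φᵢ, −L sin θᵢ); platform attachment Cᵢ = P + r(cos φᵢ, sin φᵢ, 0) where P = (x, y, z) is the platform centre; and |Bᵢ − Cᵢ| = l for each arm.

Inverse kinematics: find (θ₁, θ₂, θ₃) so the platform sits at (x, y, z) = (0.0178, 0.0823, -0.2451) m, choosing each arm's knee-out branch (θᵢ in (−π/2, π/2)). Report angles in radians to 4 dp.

arm 1 (φ=0.0°): x'=0.0178, y'=0.0823
  A=0.1722, B=-0.2451, C=(l²−L²−A²−y'²−z²)/(2L)=0.0779
  θ1 = atan2(B,A) + arccos(C/0.2995) = 0.3493
rotate P by −φ2: (0.0624, -0.0566, -0.2451)
  A cos θ + B sin θ = C:  0.1276·cos θ + -0.2451·sin θ = 0.1485
  γ=atan2(-0.2451,0.1276)=-1.0907;  ψ=arccos(0.5374)=1.0035;  θ2=γ+ψ≈-0.0872
rotate P by −φ3: (-0.0802, -0.0257, -0.2451)
  A cos θ + B sin θ = C:  0.2702·cos θ + -0.2451·sin θ = -0.0772
  γ=atan2(-0.2451,0.2702)=-0.7368;  ψ=arccos(-0.2117)=1.7841;  θ3=γ+ψ≈1.0473

θ₁ = 0.3493, θ₂ = -0.0872, θ₃ = 1.0473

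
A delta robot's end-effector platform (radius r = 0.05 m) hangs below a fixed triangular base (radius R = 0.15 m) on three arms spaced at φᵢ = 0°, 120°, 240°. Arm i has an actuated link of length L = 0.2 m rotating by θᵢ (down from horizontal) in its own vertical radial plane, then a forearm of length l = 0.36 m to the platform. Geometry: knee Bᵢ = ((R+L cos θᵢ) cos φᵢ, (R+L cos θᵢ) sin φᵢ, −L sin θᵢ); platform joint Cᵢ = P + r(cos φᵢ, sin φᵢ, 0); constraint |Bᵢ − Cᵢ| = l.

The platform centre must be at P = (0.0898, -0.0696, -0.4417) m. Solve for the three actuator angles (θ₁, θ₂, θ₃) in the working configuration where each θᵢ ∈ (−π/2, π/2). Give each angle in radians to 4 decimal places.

rotate P by −φ1: (0.0898, -0.0696, -0.4417)
  A=0.0102, B=-0.4417, C=(l²−L²−A²−y'²−z²)/(2L)=-0.2761
  θ1 = atan2(B,A) + arccos(C/0.4418) = 0.6982
arm 2 (φ=120.0°): x'=-0.1052, y'=-0.0430
  A=0.2052, B=-0.4417, C=(l²−L²−A²−y'²−z²)/(2L)=-0.3736
  γ=atan2(-0.4417,0.2052)=-1.1359;  ψ=arccos(-0.7671)=2.4451;  θ2=γ+ψ≈1.3092
φ3=240.0° → target in arm frame (0.0154, 0.1126)
  A=0.0846, B=-0.4417, C=(l²−L²−A²−y'²−z²)/(2L)=-0.3133
  γ=atan2(-0.4417,0.0846)=-1.3815;  ψ=arccos(-0.6967)=2.3416;  θ3=γ+ψ≈0.9601

θ₁ = 0.6982, θ₂ = 1.3092, θ₃ = 0.9601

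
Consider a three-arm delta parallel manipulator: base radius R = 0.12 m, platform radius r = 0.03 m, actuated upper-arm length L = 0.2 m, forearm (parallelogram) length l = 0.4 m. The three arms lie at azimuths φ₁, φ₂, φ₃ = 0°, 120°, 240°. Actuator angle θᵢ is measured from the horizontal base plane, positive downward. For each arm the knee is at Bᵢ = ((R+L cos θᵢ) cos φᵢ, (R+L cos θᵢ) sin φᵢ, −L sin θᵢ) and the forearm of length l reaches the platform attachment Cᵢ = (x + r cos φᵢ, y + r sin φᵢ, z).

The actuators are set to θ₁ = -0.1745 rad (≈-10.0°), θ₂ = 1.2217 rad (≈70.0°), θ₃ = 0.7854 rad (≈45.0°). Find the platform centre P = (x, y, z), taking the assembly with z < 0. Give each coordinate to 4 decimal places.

φ1=0.0°: virtual centre (0.2870, 0.0000, 0.0347), radius l
φ2=120.0°: virtual centre (-0.0792, 0.1372, -0.1879), radius l
arm 3 at φ=240.0°: e+L cos θ3 = 0.2314;  centre 3 = (-0.1157, -0.2004, -0.1414)
|centre ₂|²−|centre ₁|² = -0.0231;  |centre ₃|²−|centre ₁|² = -0.0100
linear system: -0.7323x+0.2744y = -0.0231−-0.4453z; -0.8053x+-0.4008y = -0.0100−-0.3523z
det = 0.5145;  x = 0.0234+-0.5348z,  y = -0.0220+0.1956z
quadratic in z: (1.3243)z²+(0.2039)z+(-0.0888)=0, √Δ=0.7156 → z ∈ {-0.3472, 0.1932}; z = -0.3472 (taking z<0)
x = 0.2090, y = -0.0899

(0.2090, -0.0899, -0.3472)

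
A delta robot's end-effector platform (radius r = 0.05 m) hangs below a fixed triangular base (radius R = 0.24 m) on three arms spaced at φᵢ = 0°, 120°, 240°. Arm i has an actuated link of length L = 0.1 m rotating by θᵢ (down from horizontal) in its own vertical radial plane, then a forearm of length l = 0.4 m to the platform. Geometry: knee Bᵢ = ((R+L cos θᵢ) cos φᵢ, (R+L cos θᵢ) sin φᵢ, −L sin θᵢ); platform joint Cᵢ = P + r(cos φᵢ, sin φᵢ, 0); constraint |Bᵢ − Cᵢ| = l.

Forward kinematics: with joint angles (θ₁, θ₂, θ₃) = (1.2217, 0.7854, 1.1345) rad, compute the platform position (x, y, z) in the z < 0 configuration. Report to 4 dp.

φ1=0.0°: virtual centre (0.2242, 0.0000, -0.0940), radius l
centre 2 = (0.2607·cos120.0°, 0.2607·sin120.0°, -0.0707) = (-0.1304, 0.2258, -0.0707)
φ3=240.0°: virtual centre (-0.1161, -0.2011, -0.0906), radius l
subtract pairs → two planes through P
[-0.7091 0.4516 0.0465]·P = 0.0139;  [-0.6807 -0.4023 0.0067]·P = 0.0031
det = 0.5926;  x = -0.0117+0.0367z,  y = 0.0123+-0.0454z
into |P−centre ₁|² = l²: 1.0034z² + 0.1695z + -0.0953 = 0;  Δ = 0.4114;  z = -0.4041 or 0.2351 → z<0 root = -0.4041
x = -0.0266, y = 0.0306

(-0.0266, 0.0306, -0.4041)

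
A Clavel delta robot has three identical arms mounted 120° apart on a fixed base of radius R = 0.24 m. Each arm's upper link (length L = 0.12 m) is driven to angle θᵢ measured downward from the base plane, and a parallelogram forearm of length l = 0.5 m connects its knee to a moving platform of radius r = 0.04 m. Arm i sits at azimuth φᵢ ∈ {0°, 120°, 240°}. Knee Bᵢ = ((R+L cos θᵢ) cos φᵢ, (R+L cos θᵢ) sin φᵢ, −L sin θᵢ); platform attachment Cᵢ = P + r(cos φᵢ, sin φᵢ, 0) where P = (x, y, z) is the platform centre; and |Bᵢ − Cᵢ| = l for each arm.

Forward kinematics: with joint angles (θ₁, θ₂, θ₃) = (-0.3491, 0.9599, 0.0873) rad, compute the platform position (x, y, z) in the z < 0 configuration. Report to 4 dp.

(0.0954, -0.0935, -0.3994)

O1 = (0.3128·cos0.0°, 0.3128·sin0.0°, 0.0410) = (0.3128, 0.0000, 0.0410)
φ2=120.0°: virtual centre (-0.1344, 0.2328, -0.0983), radius l
arm 3 at φ=240.0°: ρ3 = 0.3195;  O3 = (-0.1598, -0.2767, -0.0105)
subtract pairs → two planes through P
[-0.8944 0.4656 -0.2787]·P = -0.0176;  [-0.9451 -0.5535 -0.1030]·P = 0.0027
det = 0.9350;  x = 0.0091+-0.2163z,  y = -0.0204+0.1831z
into |P−O₁|² = l²: 1.0803z² + 0.0418z + -0.1557 = 0;  Δ = 0.6744;  z = -0.3994 or 0.3607 → z<0 root = -0.3994
x = 0.0954, y = -0.0935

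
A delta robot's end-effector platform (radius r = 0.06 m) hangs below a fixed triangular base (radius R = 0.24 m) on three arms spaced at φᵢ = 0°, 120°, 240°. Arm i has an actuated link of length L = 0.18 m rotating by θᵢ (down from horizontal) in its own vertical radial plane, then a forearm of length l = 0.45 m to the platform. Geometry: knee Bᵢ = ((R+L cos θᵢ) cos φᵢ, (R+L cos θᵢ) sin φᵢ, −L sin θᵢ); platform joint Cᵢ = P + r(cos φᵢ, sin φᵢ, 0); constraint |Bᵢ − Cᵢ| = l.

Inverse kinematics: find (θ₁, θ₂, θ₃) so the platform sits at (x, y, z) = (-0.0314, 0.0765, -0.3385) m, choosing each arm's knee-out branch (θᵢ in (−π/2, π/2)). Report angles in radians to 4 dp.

θ₁ = 0.5236, θ₂ = -0.0872, θ₃ = 0.6109

rotate P by −φ1: (-0.0314, 0.0765, -0.3385)
  A=0.2114, B=-0.3385, C=(l²−L²−A²−y'²−z²)/(2L)=0.0138
  θ1 = atan2(B,A) + arccos(C/0.3991) = 0.5236
rotate P by −φ2: (0.0820, -0.0111, -0.3385)
  e−x'=0.0980;  (l²−L²−(e−x')²−y'²−z²)/2L = 0.1272
  √(A²+B²)=0.3524;  θ2 = -1.2889+1.2016 ≈ -0.0872
arm 3 (φ=240.0°): x'=-0.0506, y'=-0.0654
  e−x'=0.2306;  (l²−L²−(e−x')²−y'²−z²)/2L = -0.0053
  γ=atan2(-0.3385,0.2306)=-0.9729;  ψ=arccos(-0.0130)=1.5838;  θ3=γ+ψ≈0.6109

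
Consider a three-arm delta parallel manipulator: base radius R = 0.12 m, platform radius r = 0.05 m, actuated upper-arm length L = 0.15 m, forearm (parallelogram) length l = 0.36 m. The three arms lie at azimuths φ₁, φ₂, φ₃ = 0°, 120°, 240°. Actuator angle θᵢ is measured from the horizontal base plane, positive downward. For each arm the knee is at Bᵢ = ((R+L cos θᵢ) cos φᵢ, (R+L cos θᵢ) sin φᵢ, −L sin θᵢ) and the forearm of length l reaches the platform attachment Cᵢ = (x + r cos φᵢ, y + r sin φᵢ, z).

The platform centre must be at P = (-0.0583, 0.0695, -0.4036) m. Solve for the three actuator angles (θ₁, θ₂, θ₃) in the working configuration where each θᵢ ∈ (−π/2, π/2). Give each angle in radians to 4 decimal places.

arm 1 (φ=0.0°): x'=-0.0583, y'=0.0695
  A=0.1283, B=-0.4036, C=(l²−L²−A²−y'²−z²)/(2L)=-0.2569
  θ1 = atan2(B,A) + arccos(C/0.4235) = 0.9597
φ2=120.0° → target in arm frame (0.0893, 0.0157)
  e−x'=-0.0193;  (l²−L²−(e−x')²−y'²−z²)/2L = -0.1880
  θ2 = atan2(B,A) + arccos(C/0.4041) = 0.4362
arm 3 (φ=240.0°): x'=-0.0310, y'=-0.0852
  A cos θ + B sin θ = C:  0.1010·cos θ + -0.4036·sin θ = -0.2442
  √(A²+B²)=0.4161;  θ3 = -1.3255+2.1981 ≈ 0.8727

θ₁ = 0.9597, θ₂ = 0.4362, θ₃ = 0.8727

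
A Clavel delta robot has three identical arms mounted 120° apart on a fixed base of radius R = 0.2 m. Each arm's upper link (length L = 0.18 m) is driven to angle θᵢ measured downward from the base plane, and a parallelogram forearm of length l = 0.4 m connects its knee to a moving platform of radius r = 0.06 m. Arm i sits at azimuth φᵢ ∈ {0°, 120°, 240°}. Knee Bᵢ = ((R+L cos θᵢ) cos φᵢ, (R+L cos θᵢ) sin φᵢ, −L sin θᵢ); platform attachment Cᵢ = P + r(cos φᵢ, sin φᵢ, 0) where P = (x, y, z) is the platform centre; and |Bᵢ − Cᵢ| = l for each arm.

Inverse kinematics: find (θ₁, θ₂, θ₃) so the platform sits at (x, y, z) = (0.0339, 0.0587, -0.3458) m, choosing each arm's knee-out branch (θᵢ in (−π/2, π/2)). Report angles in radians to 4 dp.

rotate P by −φ1: (0.0339, 0.0587, -0.3458)
  A=0.1061, B=-0.3458, C=(l²−L²−A²−y'²−z²)/(2L)=-0.0186
  θ1 = atan2(B,A) + arccos(C/0.3617) = 0.3490
arm 2 (φ=120.0°): x'=0.0339, y'=-0.0587
  e−x'=0.1061;  (l²−L²−(e−x')²−y'²−z²)/2L = -0.0186
  θ2 = atan2(B,A) + arccos(C/0.3617) = 0.3491
rotate P by −φ3: (-0.0678, 0.0000, -0.3458)
  A=0.2078, B=-0.3458, C=(l²−L²−A²−y'²−z²)/(2L)=-0.0976
  √(A²+B²)=0.4034;  θ3 = -1.0297+1.8153 ≈ 0.7855

θ₁ = 0.3490, θ₂ = 0.3491, θ₃ = 0.7855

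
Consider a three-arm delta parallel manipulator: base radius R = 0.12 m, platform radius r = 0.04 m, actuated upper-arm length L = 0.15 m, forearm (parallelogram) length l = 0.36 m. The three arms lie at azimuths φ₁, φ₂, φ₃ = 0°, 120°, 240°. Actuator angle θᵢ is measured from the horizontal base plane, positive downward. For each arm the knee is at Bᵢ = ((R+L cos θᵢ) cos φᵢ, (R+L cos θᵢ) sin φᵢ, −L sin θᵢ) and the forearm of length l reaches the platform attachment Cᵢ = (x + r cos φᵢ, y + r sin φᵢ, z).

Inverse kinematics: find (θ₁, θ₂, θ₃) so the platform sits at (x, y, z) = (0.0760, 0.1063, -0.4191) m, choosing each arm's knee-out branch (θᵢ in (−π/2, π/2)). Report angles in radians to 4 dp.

φ1=0.0° → target in arm frame (0.0760, 0.1063)
  e−x'=0.0040;  (l²−L²−(e−x')²−y'²−z²)/2L = -0.2662
  θ1 = atan2(B,A) + arccos(C/0.4191) = 0.6977
rotate P by −φ2: (0.0541, -0.1190, -0.4191)
  A cos θ + B sin θ = C:  0.0259·cos θ + -0.4191·sin θ = -0.2779
  θ2 = atan2(B,A) + arccos(C/0.4199) = 0.7851
φ3=240.0° → target in arm frame (-0.1301, 0.0127)
  A cos θ + B sin θ = C:  0.2101·cos θ + -0.4191·sin θ = -0.3761
  θ3 = atan2(B,A) + arccos(C/0.4688) = 1.3957

θ₁ = 0.6977, θ₂ = 0.7851, θ₃ = 1.3957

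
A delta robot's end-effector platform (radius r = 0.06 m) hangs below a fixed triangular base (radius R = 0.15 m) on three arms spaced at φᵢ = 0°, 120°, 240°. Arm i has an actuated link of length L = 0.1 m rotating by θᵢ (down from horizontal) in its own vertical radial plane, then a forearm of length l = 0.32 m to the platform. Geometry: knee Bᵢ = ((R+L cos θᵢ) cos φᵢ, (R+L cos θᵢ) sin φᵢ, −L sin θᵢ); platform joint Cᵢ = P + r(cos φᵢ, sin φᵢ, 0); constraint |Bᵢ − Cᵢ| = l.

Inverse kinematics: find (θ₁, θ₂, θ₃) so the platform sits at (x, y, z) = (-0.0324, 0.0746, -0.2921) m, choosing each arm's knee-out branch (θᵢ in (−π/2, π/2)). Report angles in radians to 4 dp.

θ₁ = 0.6111, θ₂ = -0.0870, θ₃ = 0.6982

φ1=0.0° → target in arm frame (-0.0324, 0.0746)
  e−x'=0.1224;  (l²−L²−(e−x')²−y'²−z²)/2L = -0.0673
  θ1 = atan2(B,A) + arccos(C/0.3167) = 0.6111
φ2=120.0° → target in arm frame (0.0808, -0.0092)
  e−x'=0.0092;  (l²−L²−(e−x')²−y'²−z²)/2L = 0.0345
  θ2 = atan2(B,A) + arccos(C/0.2922) = -0.0870
φ3=240.0° → target in arm frame (-0.0484, -0.0654)
  A=0.1384, B=-0.2921, C=(l²−L²−A²−y'²−z²)/(2L)=-0.0818
  θ3 = atan2(B,A) + arccos(C/0.3232) = 0.6982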